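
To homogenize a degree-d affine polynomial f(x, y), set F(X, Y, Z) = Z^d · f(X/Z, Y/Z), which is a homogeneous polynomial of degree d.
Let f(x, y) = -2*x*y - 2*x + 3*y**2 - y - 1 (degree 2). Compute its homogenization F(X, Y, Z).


F(X, Y, Z) = -2*X*Y - 2*X*Z + 3*Y**2 - Y*Z - Z**2

deg(f) = 2.
Substitute x = X/Z, y = Y/Z into f, then multiply by Z^2.
  monomial -2·x^1·y^1 ↦ -2·X^1·Y^1·Z^0.
  monomial -2·x^1·y^0 ↦ -2·X^1·Y^0·Z^1.
  monomial 3·x^0·y^2 ↦ 3·X^0·Y^2·Z^0.
  monomial -1·x^0·y^1 ↦ -1·X^0·Y^1·Z^1.
  monomial -1·x^0·y^0 ↦ -1·X^0·Y^0·Z^2.
Collecting: F(X, Y, Z) = -2*X*Y - 2*X*Z + 3*Y**2 - Y*Z - Z**2.


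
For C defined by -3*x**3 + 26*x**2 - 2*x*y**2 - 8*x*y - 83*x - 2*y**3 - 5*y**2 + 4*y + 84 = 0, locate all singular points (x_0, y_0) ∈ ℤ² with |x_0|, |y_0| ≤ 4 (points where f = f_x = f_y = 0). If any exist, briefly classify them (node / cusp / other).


Singular points: {(3, -2)}; classification: node.

Compute partial derivatives:
  f_x = -9*x**2 + 52*x - 2*y**2 - 8*y - 83.
  f_y = -4*x*y - 8*x - 6*y**2 - 10*y + 4.
Scan x_0 ∈ {−4, ..., 4}. For each x_0, f_y(x_0, y) is a polynomial in y; find its integer roots y ∈ {−4, ..., 4}, then test f_x and f at those candidates.
  x = -4: f_y(-4, y) = -6*y**2 + 6*y + 36; vanishes at y ∈ {-2, 3}. (-4, -2): f_x = -427 ≠ 0; (-4, 3): f_x = -477 ≠ 0.
  x = -3: f_y(-3, y) = -6*y**2 + 2*y + 28; vanishes at y ∈ {-2}. (-3, -2): f_x = -312 ≠ 0.
  x = -2: f_y(-2, y) = -6*y**2 - 2*y + 20; vanishes at y ∈ {-2}. (-2, -2): f_x = -215 ≠ 0.
  x = -1: f_y(-1, y) = -6*y**2 - 6*y + 12; vanishes at y ∈ {-2, 1}. (-1, -2): f_x = -136 ≠ 0; (-1, 1): f_x = -154 ≠ 0.
  x = 0: f_y(0, y) = -6*y**2 - 10*y + 4; vanishes at y ∈ {-2}. (0, -2): f_x = -75 ≠ 0.
  x = 1: f_y(1, y) = -6*y**2 - 14*y - 4; vanishes at y ∈ {-2}. (1, -2): f_x = -32 ≠ 0.
  x = 2: f_y(2, y) = -6*y**2 - 18*y - 12; vanishes at y ∈ {-2, -1}. (2, -2): f_x = -7 ≠ 0; (2, -1): f_x = -9 ≠ 0.
  x = 3: f_y(3, y) = -6*y**2 - 22*y - 20; vanishes at y ∈ {-2}. (3, -2): f_x = 0, f = 0 — SINGULAR.
  x = 4: f_y(4, y) = -6*y**2 - 26*y - 28; vanishes at y ∈ {-2}. (4, -2): f_x = -11 ≠ 0.
Only singular point on the grid: (3, -2).
Classify: substitute x = 3 + u, y = -2 + v and expand: f = -3*u**3 - u**2 - 2*u*v**2 - 2*v**3 + v**2.
No constant or linear terms (consistent with a singular point). Quadratic part: -u**2 + v**2. Cubic part: -3*u**3 - 2*u*v**2 - 2*v**3.
The quadratic part v**2 - u**2 = (v − u)(v + u) splits into two distinct linear factors, so there are two distinct tangent lines y − -2 = ±(x − 3) — this is a node (ordinary double point).
Classification: node.


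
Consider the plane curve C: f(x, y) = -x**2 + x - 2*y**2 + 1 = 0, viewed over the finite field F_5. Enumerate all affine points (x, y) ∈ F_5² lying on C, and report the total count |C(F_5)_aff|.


Affine F_5-points: {(3, 0)}; count = 1.

For each of the 25 pairs (x, y) ∈ F_5², evaluate f(x, y) mod 5. Record the zeros.
  x = 0: [0↦1, 1↦4, 2↦3, 3↦3, 4↦4]  zeros at y ∈ ∅
  x = 1: [0↦1, 1↦4, 2↦3, 3↦3, 4↦4]  zeros at y ∈ ∅
  x = 2: [0↦4, 1↦2, 2↦1, 3↦1, 4↦2]  zeros at y ∈ ∅
  x = 3: [0↦0, 1↦3, 2↦2, 3↦2, 4↦3]  zeros at y ∈ {0}
  x = 4: [0↦4, 1↦2, 2↦1, 3↦1, 4↦2]  zeros at y ∈ ∅
Collecting zeros: affine points = {(3, 0)}.
Total count |C(F_5)_aff| = 1.


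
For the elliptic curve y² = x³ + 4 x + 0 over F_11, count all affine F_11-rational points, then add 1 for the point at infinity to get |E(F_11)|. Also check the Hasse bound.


Affine points = {(0, 0), (1, 4), (1, 7), (2, 4), (2, 7), (4, 5), (4, 6), (6, 3), (6, 8), (8, 4), (8, 7)}; affine count = 11; |E(F_11)| = 12.

Discriminant check: Δ ∝ 4a³ + 27b² = 4·4³ + 27·0² = 4·64 + 27·0 ≡ 3 (mod 11). Nonzero ⇒ E is nonsingular.
For each x ∈ F_11, compute rhs = x³ + 4·x + 0 mod 11, then count y ∈ F_11 with y² ≡ rhs.
  x = 0: rhs = 0, matching y values: 0 (1 points).
  x = 1: rhs = 5, matching y values: 4, 7 (2 points).
  x = 2: rhs = 5, matching y values: 4, 7 (2 points).
  x = 3: rhs = 6, matching y values: none (0 points).
  x = 4: rhs = 3, matching y values: 5, 6 (2 points).
  x = 5: rhs = 2, matching y values: none (0 points).
  x = 6: rhs = 9, matching y values: 3, 8 (2 points).
  x = 7: rhs = 8, matching y values: none (0 points).
  x = 8: rhs = 5, matching y values: 4, 7 (2 points).
  x = 9: rhs = 6, matching y values: none (0 points).
  x = 10: rhs = 6, matching y values: none (0 points).
Total affine count: 11.
Full point count |E(F_11)| = 11 + 1 = 12.
Hasse bound: |12 − (11+1)| = |0| = 0 ≤ 2√11 ≈ 6.6332 ✓.


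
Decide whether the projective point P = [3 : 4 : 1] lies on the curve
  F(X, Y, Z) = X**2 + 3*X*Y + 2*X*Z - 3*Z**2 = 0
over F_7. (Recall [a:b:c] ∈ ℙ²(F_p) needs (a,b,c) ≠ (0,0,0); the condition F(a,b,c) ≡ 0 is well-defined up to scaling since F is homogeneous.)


F(3,4,1) ≡ 6 (mod 7); P is NOT on the curve.

Evaluate F(3, 4, 1) term-by-term (mod 7).
  X**2 ↦ 1·9·1·1 = 9
  3*X*Y ↦ 3·3·4·1 = 36
  2*X*Z ↦ 2·3·1·1 = 6
  -3*Z**2 ↦ -3·1·1·1 = -3
Sum: F(3, 4, 1) = (9) + (36) + (6) + (-3) = 48.
Reducing mod 7: 48 ≡ 6 (mod 7).
Since F(a, b, c) ≡ 6 ≠ 0 (mod 7), P does NOT lie on the curve.


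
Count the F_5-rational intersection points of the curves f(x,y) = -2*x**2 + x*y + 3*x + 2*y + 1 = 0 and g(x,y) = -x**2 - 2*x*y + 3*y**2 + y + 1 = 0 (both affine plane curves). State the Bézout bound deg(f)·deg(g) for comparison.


Common zeros: {(0, 2), (4, 4)}; count = 2; Bézout bound = 4.

deg(f) = 2, deg(g) = 2, so Bézout bound = 4.
Scan x ∈ F_5. For each x, list the y ∈ F_5 with f(x, y) ≡ 0 and those with g(x, y) ≡ 0 (mod 5); the common zeros in that column are the intersection.
  x = 0: f ≡ 0 at y ∈ {2}; g ≡ 0 at y ∈ {1, 2}; common: {2}.
  x = 1: f ≡ 0 at y ∈ {1}; g ≡ 0 at y ∈ {0, 2}; common: ∅.
  x = 2: f ≡ 0 at y ∈ {4}; g ≡ 0 at y ∈ {3}; common: ∅.
  x = 3: f ≡ 0 at y ∈ ∅; g ≡ 0 at y ∈ {1, 4}; common: ∅.
  x = 4: f ≡ 0 at y ∈ {4}; g ≡ 0 at y ∈ {0, 4}; common: {4}.
Collecting: common zeros = {(0, 2), (4, 4)}, so the count is 2.
Comparison with the Bézout bound: 2 ≤ 4 = deg(f)·deg(g), as expected for curves with no common component (the affine F_5-count falls short of the bound because intersections may lie at infinity, over extension fields, or carry multiplicity).


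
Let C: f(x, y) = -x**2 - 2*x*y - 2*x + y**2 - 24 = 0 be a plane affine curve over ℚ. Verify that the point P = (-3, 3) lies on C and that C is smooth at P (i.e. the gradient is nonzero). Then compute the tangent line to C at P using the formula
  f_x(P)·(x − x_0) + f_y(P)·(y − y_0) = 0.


Tangent line at P: -2*x + 12*y - 42 = 0.

Step 1: f(-3, 3) = 0, so P lies on C.
Step 2: partial derivatives
  f_x(x, y) = -2*x - 2*y - 2, f_y(x, y) = -2*x + 2*y.
  f_x(P) = -2, f_y(P) = 12 (gradient nonzero, so P is smooth).
Step 3: tangent line at P: -2·(x − -3) + 12·(y − 3) = 0.
Expanding: -2*x + 12*y - 42 = 0.


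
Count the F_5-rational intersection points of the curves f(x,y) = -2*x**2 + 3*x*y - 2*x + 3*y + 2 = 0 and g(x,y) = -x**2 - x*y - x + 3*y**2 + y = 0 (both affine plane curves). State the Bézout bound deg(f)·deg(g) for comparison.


Common zeros: {(1, 2)}; count = 1; Bézout bound = 4.

deg(f) = 2, deg(g) = 2, so Bézout bound = 4.
Scan x ∈ F_5. For each x, list the y ∈ F_5 with f(x, y) ≡ 0 and those with g(x, y) ≡ 0 (mod 5); the common zeros in that column are the intersection.
  x = 0: f ≡ 0 at y ∈ {1}; g ≡ 0 at y ∈ {0, 3}; common: ∅.
  x = 1: f ≡ 0 at y ∈ {2}; g ≡ 0 at y ∈ {2, 3}; common: {2}.
  x = 2: f ≡ 0 at y ∈ {0}; g ≡ 0 at y ∈ ∅; common: ∅.
  x = 3: f ≡ 0 at y ∈ {1}; g ≡ 0 at y ∈ ∅; common: ∅.
  x = 4: f ≡ 0 at y ∈ ∅; g ≡ 0 at y ∈ {0, 1}; common: ∅.
Collecting: common zeros = {(1, 2)}, so the count is 1.
Comparison with the Bézout bound: 1 ≤ 4 = deg(f)·deg(g), as expected for curves with no common component (the affine F_5-count falls short of the bound because intersections may lie at infinity, over extension fields, or carry multiplicity).


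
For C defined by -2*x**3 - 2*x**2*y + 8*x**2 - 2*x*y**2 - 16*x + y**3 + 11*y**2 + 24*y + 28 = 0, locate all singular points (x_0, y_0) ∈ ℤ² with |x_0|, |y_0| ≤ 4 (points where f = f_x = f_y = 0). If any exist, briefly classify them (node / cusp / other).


Singular points: {(2, -2)}; classification: cusp.

Compute partial derivatives:
  f_x = -6*x**2 - 4*x*y + 16*x - 2*y**2 - 16.
  f_y = -2*x**2 - 4*x*y + 3*y**2 + 22*y + 24.
Scan x_0 ∈ {−4, ..., 4}. For each x_0, f_y(x_0, y) is a polynomial in y; find its integer roots y ∈ {−4, ..., 4}, then test f_x and f at those candidates.
  x = -4: f_y(-4, y) = 3*y**2 + 38*y - 8; no integer root y with |y| ≤ 4.
  x = -3: f_y(-3, y) = 3*y**2 + 34*y + 6; no integer root y with |y| ≤ 4.
  x = -2: f_y(-2, y) = 3*y**2 + 30*y + 16; no integer root y with |y| ≤ 4.
  x = -1: f_y(-1, y) = 3*y**2 + 26*y + 22; no integer root y with |y| ≤ 4.
  x = 0: f_y(0, y) = 3*y**2 + 22*y + 24; no integer root y with |y| ≤ 4.
  x = 1: f_y(1, y) = 3*y**2 + 18*y + 22; no integer root y with |y| ≤ 4.
  x = 2: f_y(2, y) = 3*y**2 + 14*y + 16; vanishes at y ∈ {-2}. (2, -2): f_x = 0, f = 0 — SINGULAR.
  x = 3: f_y(3, y) = 3*y**2 + 10*y + 6; no integer root y with |y| ≤ 4.
  x = 4: f_y(4, y) = 3*y**2 + 6*y - 8; no integer root y with |y| ≤ 4.
Only singular point on the grid: (2, -2).
Classify: substitute x = 2 + u, y = -2 + v and expand: f = -2*u**3 - 2*u**2*v - 2*u*v**2 + v**3 + v**2.
No constant or linear terms (consistent with a singular point). Quadratic part: v**2. Cubic part: -2*u**3 - 2*u**2*v - 2*u*v**2 + v**3.
The quadratic part v**2 is a perfect square, so there is a single (double) tangent line v = 0, i.e. y = -2. Restricting the cubic part to that line (v = 0) leaves -2*u**3 ≠ 0, so f is not divisible by v and the branch is v² ≈ 2*u**3 to lowest order — this is a cusp.
Classification: cusp.


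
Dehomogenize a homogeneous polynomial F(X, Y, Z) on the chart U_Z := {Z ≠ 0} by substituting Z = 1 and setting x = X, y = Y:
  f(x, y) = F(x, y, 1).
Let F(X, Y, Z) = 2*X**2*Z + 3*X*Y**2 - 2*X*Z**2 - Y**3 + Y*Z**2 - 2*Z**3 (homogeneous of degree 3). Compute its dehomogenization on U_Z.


f(x, y) = 2*x**2 + 3*x*y**2 - 2*x - y**3 + y - 2

On U_Z we set Z = 1. Each monomial c·X^i·Y^j·Z^k in F becomes c·x^i·y^j·1^k = c·x^i·y^j.
Substituting Z = 1: F(X, Y, 1) = 2*x**2 + 3*x*y**2 - 2*x - y**3 + y - 2.
Note: deg(f) ≤ deg(F) = 3; strict inequality happens when F is divisible by Z (lost terms).


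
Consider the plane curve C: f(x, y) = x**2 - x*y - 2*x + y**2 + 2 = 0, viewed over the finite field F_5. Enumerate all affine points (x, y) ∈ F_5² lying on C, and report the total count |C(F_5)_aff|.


Affine F_5-points: {(2, 3), (2, 4), (3, 0), (3, 3), (4, 0), (4, 4)}; count = 6.

For each of the 25 pairs (x, y) ∈ F_5², evaluate f(x, y) mod 5. Record the zeros.
  x = 0: [0↦2, 1↦3, 2↦1, 3↦1, 4↦3]  zeros at y ∈ ∅
  x = 1: [0↦1, 1↦1, 2↦3, 3↦2, 4↦3]  zeros at y ∈ ∅
  x = 2: [0↦2, 1↦1, 2↦2, 3↦0, 4↦0]  zeros at y ∈ {3, 4}
  x = 3: [0↦0, 1↦3, 2↦3, 3↦0, 4↦4]  zeros at y ∈ {0, 3}
  x = 4: [0↦0, 1↦2, 2↦1, 3↦2, 4↦0]  zeros at y ∈ {0, 4}
Collecting zeros: affine points = {(2, 3), (2, 4), (3, 0), (3, 3), (4, 0), (4, 4)}.
Total count |C(F_5)_aff| = 6.


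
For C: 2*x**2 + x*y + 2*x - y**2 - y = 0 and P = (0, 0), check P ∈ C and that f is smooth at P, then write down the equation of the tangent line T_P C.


Tangent line at P: 2*x - y = 0.

Step 1: f(0, 0) = 0, so P lies on C.
Step 2: partial derivatives
  f_x(x, y) = 4*x + y + 2, f_y(x, y) = x - 2*y - 1.
  f_x(P) = 2, f_y(P) = -1 (gradient nonzero, so P is smooth).
Step 3: tangent line at P: 2·(x − 0) + -1·(y − 0) = 0.
Expanding: 2*x - y = 0.


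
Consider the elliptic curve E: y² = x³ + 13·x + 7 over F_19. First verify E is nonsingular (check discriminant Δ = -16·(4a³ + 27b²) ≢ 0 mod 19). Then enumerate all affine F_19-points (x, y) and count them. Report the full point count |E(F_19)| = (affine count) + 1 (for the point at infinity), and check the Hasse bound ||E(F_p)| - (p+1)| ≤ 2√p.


Affine points = {(0, 8), (0, 11), (3, 4), (3, 15), (4, 3), (4, 16), (5, 8), (5, 11), (6, 4), (6, 15), (7, 2), (7, 17), (9, 6), (9, 13), (10, 4), (10, 15), (13, 6), (13, 13), (14, 8), (14, 11), (15, 9), (15, 10), (16, 6), (16, 13), (17, 7), (17, 12)}; affine count = 26; |E(F_19)| = 27.

Discriminant check: Δ ∝ 4a³ + 27b² = 4·13³ + 27·7² = 4·2197 + 27·49 ≡ 3 (mod 19). Nonzero ⇒ E is nonsingular.
For each x ∈ F_19, compute rhs = x³ + 13·x + 7 mod 19, then count y ∈ F_19 with y² ≡ rhs.
  x = 0: rhs = 7, matching y values: 8, 11 (2 points).
  x = 1: rhs = 2, matching y values: none (0 points).
  x = 2: rhs = 3, matching y values: none (0 points).
  x = 3: rhs = 16, matching y values: 4, 15 (2 points).
  x = 4: rhs = 9, matching y values: 3, 16 (2 points).
  x = 5: rhs = 7, matching y values: 8, 11 (2 points).
  x = 6: rhs = 16, matching y values: 4, 15 (2 points).
  x = 7: rhs = 4, matching y values: 2, 17 (2 points).
  x = 8: rhs = 15, matching y values: none (0 points).
  x = 9: rhs = 17, matching y values: 6, 13 (2 points).
  x = 10: rhs = 16, matching y values: 4, 15 (2 points).
  x = 11: rhs = 18, matching y values: none (0 points).
  x = 12: rhs = 10, matching y values: none (0 points).
  x = 13: rhs = 17, matching y values: 6, 13 (2 points).
  x = 14: rhs = 7, matching y values: 8, 11 (2 points).
  x = 15: rhs = 5, matching y values: 9, 10 (2 points).
  x = 16: rhs = 17, matching y values: 6, 13 (2 points).
  x = 17: rhs = 11, matching y values: 7, 12 (2 points).
  x = 18: rhs = 12, matching y values: none (0 points).
Total affine count: 26.
Full point count |E(F_19)| = 26 + 1 = 27.
Hasse bound: |27 − (19+1)| = |7| = 7 ≤ 2√19 ≈ 8.7178 ✓.


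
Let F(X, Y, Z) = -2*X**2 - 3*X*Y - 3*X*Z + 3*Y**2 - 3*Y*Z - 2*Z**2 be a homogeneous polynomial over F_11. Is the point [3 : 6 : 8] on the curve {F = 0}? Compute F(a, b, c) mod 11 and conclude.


F(3,6,8) ≡ 0 (mod 11); P is on the curve.

Evaluate F(3, 6, 8) term-by-term (mod 11).
  -2*X**2 ↦ -2·9·1·1 = -18
  -3*X*Y ↦ -3·3·6·1 = -54
  -3*X*Z ↦ -3·3·1·8 = -72
  3*Y**2 ↦ 3·1·36·1 = 108
  -3*Y*Z ↦ -3·1·6·8 = -144
  -2*Z**2 ↦ -2·1·1·64 = -128
Sum: F(3, 6, 8) = (-18) + (-54) + (-72) + (108) + (-144) + (-128) = -308.
Reducing mod 11: -308 ≡ 0 (mod 11).
Since F(a, b, c) ≡ 0 (mod 11), P lies on the curve.


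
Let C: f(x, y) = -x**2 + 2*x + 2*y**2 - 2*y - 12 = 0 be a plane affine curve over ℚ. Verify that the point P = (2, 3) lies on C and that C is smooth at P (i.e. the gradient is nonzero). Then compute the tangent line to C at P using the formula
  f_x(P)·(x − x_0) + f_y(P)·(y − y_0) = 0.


Tangent line at P: -2*x + 10*y - 26 = 0.

Step 1: f(2, 3) = 0, so P lies on C.
Step 2: partial derivatives
  f_x(x, y) = 2 - 2*x, f_y(x, y) = 4*y - 2.
  f_x(P) = -2, f_y(P) = 10 (gradient nonzero, so P is smooth).
Step 3: tangent line at P: -2·(x − 2) + 10·(y − 3) = 0.
Expanding: -2*x + 10*y - 26 = 0.


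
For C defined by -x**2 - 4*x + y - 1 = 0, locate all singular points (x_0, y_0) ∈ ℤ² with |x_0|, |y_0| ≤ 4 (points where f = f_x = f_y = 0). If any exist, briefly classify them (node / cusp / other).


No singular points in the scanned grid; C is smooth there.

Compute partial derivatives:
  f_x = -2*x - 4.
  f_y = 1.
f_y = 1 is a nonzero constant, so f_y never vanishes: no point (x, y) can satisfy f = f_x = f_y = 0. In particular no (x, y) ∈ {−4, ..., 4}² is singular; the curve is smooth.


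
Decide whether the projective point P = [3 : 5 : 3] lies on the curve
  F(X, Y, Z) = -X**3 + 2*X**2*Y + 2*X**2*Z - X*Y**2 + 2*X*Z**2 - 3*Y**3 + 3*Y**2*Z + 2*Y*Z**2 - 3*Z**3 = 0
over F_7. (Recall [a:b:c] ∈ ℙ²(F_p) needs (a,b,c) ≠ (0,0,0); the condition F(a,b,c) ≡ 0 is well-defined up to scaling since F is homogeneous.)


F(3,5,3) ≡ 4 (mod 7); P is NOT on the curve.

Evaluate F(3, 5, 3) term-by-term (mod 7).
  -X**3 ↦ -1·27·1·1 = -27
  2*X**2*Y ↦ 2·9·5·1 = 90
  2*X**2*Z ↦ 2·9·1·3 = 54
  -X*Y**2 ↦ -1·3·25·1 = -75
  2*X*Z**2 ↦ 2·3·1·9 = 54
  -3*Y**3 ↦ -3·1·125·1 = -375
  3*Y**2*Z ↦ 3·1·25·3 = 225
  2*Y*Z**2 ↦ 2·1·5·9 = 90
  -3*Z**3 ↦ -3·1·1·27 = -81
Sum: F(3, 5, 3) = (-27) + (90) + (54) + (-75) + (54) + (-375) + (225) + (90) + (-81) = -45.
Reducing mod 7: -45 ≡ 4 (mod 7).
Since F(a, b, c) ≡ 4 ≠ 0 (mod 7), P does NOT lie on the curve.


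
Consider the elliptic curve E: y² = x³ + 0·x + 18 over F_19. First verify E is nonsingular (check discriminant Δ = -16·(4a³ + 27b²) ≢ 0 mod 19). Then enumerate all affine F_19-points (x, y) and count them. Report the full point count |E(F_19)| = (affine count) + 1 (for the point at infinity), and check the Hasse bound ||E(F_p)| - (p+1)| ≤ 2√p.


Affine points = {(1, 0), (2, 8), (2, 11), (3, 8), (3, 11), (4, 5), (4, 14), (6, 5), (6, 14), (7, 0), (8, 6), (8, 13), (9, 5), (9, 14), (10, 7), (10, 12), (11, 0), (12, 6), (12, 13), (13, 7), (13, 12), (14, 8), (14, 11), (15, 7), (15, 12), (18, 6), (18, 13)}; affine count = 27; |E(F_19)| = 28.

Discriminant check: Δ ∝ 4a³ + 27b² = 4·0³ + 27·18² = 4·0 + 27·324 ≡ 8 (mod 19). Nonzero ⇒ E is nonsingular.
For each x ∈ F_19, compute rhs = x³ + 0·x + 18 mod 19, then count y ∈ F_19 with y² ≡ rhs.
  x = 0: rhs = 18, matching y values: none (0 points).
  x = 1: rhs = 0, matching y values: 0 (1 points).
  x = 2: rhs = 7, matching y values: 8, 11 (2 points).
  x = 3: rhs = 7, matching y values: 8, 11 (2 points).
  x = 4: rhs = 6, matching y values: 5, 14 (2 points).
  x = 5: rhs = 10, matching y values: none (0 points).
  x = 6: rhs = 6, matching y values: 5, 14 (2 points).
  x = 7: rhs = 0, matching y values: 0 (1 points).
  x = 8: rhs = 17, matching y values: 6, 13 (2 points).
  x = 9: rhs = 6, matching y values: 5, 14 (2 points).
  x = 10: rhs = 11, matching y values: 7, 12 (2 points).
  x = 11: rhs = 0, matching y values: 0 (1 points).
  x = 12: rhs = 17, matching y values: 6, 13 (2 points).
  x = 13: rhs = 11, matching y values: 7, 12 (2 points).
  x = 14: rhs = 7, matching y values: 8, 11 (2 points).
  x = 15: rhs = 11, matching y values: 7, 12 (2 points).
  x = 16: rhs = 10, matching y values: none (0 points).
  x = 17: rhs = 10, matching y values: none (0 points).
  x = 18: rhs = 17, matching y values: 6, 13 (2 points).
Total affine count: 27.
Full point count |E(F_19)| = 27 + 1 = 28.
Hasse bound: |28 − (19+1)| = |8| = 8 ≤ 2√19 ≈ 8.7178 ✓.


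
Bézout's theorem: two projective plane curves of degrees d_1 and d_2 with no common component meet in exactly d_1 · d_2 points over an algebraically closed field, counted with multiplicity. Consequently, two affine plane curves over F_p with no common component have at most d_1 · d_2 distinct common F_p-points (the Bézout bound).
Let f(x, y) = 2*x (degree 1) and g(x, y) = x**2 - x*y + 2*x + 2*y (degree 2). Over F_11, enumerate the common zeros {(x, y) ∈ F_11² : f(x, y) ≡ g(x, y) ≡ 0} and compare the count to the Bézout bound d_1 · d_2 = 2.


Common zeros: {(0, 0)}; count = 1; Bézout bound = 2.

deg(f) = 1, deg(g) = 2, so Bézout bound = 2.
Scan x ∈ F_11. For each x, list the y ∈ F_11 with f(x, y) ≡ 0 and those with g(x, y) ≡ 0 (mod 11); the common zeros in that column are the intersection.
  x = 0: f ≡ 0 at y ∈ {0, 1, 2, 3, 4, 5, 6, 7, 8, 9, 10}; g ≡ 0 at y ∈ {0}; common: {0}.
  x = 1: f ≡ 0 at y ∈ ∅; g ≡ 0 at y ∈ {8}; common: ∅.
  x = 2: f ≡ 0 at y ∈ ∅; g ≡ 0 at y ∈ ∅; common: ∅.
  x = 3: f ≡ 0 at y ∈ ∅; g ≡ 0 at y ∈ {4}; common: ∅.
  x = 4: f ≡ 0 at y ∈ ∅; g ≡ 0 at y ∈ {1}; common: ∅.
  x = 5: f ≡ 0 at y ∈ ∅; g ≡ 0 at y ∈ {8}; common: ∅.
  x = 6: f ≡ 0 at y ∈ ∅; g ≡ 0 at y ∈ {1}; common: ∅.
  x = 7: f ≡ 0 at y ∈ ∅; g ≡ 0 at y ∈ {6}; common: ∅.
  x = 8: f ≡ 0 at y ∈ ∅; g ≡ 0 at y ∈ {6}; common: ∅.
  x = 9: f ≡ 0 at y ∈ ∅; g ≡ 0 at y ∈ {0}; common: ∅.
  x = 10: f ≡ 0 at y ∈ ∅; g ≡ 0 at y ∈ {4}; common: ∅.
Collecting: common zeros = {(0, 0)}, so the count is 1.
Comparison with the Bézout bound: 1 ≤ 2 = deg(f)·deg(g), as expected for curves with no common component (the affine F_11-count falls short of the bound because intersections may lie at infinity, over extension fields, or carry multiplicity).


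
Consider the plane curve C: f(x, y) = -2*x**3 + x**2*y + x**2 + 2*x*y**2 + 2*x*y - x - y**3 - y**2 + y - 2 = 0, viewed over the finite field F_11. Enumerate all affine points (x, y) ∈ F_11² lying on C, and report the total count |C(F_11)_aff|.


Affine F_11-points: {(0, 9), (1, 1), (1, 2), (1, 9), (2, 3), (2, 8), (4, 9), (5, 2), (8, 7), (9, 7), (10, 4), (10, 5), (10, 10)}; count = 13.

For each of the 121 pairs (x, y) ∈ F_11², evaluate f(x, y) mod 11. Record the zeros.
  x = 0: [0↦9, 1↦8, 2↦10, 3↦9, 4↦10, 5↦7, 6↦5, 7↦9, 8↦2, 9↦0, 10↦8]  zeros at y ∈ {9}
  x = 1: [0↦7, 1↦0, 2↦0, 3↦1, 4↦8, 5↦4, 6↦5, 7↦5, 8↦9, 9↦0, 10↦5]  zeros at y ∈ {1, 2, 9}
  x = 2: [0↦6, 1↦6, 2↦6, 3↦0, 4↦4, 5↦1, 6↦7, 7↦5, 8↦0, 9↦8, 10↦1]  zeros at y ∈ {3, 8}
  x = 3: [0↦5, 1↦3, 2↦5, 3↦5, 4↦8, 5↦8, 6↦10, 7↦8, 8↦7, 9↦1, 10↦6]  zeros at y ∈ ∅
  x = 4: [0↦3, 1↦1, 2↦7, 3↦4, 4↦8, 5↦2, 6↦2, 7↦2, 8↦7, 9↦0, 10↦8]  zeros at y ∈ {9}
  x = 5: [0↦10, 1↦10, 2↦0, 3↦7, 4↦3, 5↦4, 6↦4, 7↦8, 8↦10, 9↦4, 10↦6]  zeros at y ∈ {2}
  x = 6: [0↦3, 1↦7, 2↦5, 3↦2, 4↦3, 5↦2, 6↦4, 7↦3, 8↦4, 9↦1, 10↦10]  zeros at y ∈ ∅
  x = 7: [0↦3, 1↦2, 2↦10, 3↦10, 4↦7, 5↦6, 6↦1, 7↦8, 8↦10, 9↦1, 10↦8]  zeros at y ∈ ∅
  x = 8: [0↦9, 1↦5, 2↦3, 3↦8, 4↦3, 5↦4, 6↦5, 7↦0, 8↦5, 9↦3, 10↦10]  zeros at y ∈ {7}
  x = 9: [0↦9, 1↦4, 2↦5, 3↦6, 4↦1, 5↦6, 6↦4, 7↦0, 8↦10, 9↦6, 10↦4]  zeros at y ∈ {7}
  x = 10: [0↦2, 1↦9, 2↦4, 3↦3, 4↦0, 5↦0, 6↦8, 7↦7, 8↦2, 9↦9, 10↦0]  zeros at y ∈ {4, 5, 10}
Collecting zeros: affine points = {(0, 9), (1, 1), (1, 2), (1, 9), (2, 3), (2, 8), (4, 9), (5, 2), (8, 7), (9, 7), (10, 4), (10, 5), (10, 10)}.
Total count |C(F_11)_aff| = 13.


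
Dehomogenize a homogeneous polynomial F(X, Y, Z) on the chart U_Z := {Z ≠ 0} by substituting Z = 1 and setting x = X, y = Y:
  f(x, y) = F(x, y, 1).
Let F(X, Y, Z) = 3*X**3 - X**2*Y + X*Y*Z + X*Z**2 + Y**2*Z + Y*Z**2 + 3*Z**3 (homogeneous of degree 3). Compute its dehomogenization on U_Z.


f(x, y) = 3*x**3 - x**2*y + x*y + x + y**2 + y + 3

On U_Z we set Z = 1. Each monomial c·X^i·Y^j·Z^k in F becomes c·x^i·y^j·1^k = c·x^i·y^j.
Substituting Z = 1: F(X, Y, 1) = 3*x**3 - x**2*y + x*y + x + y**2 + y + 3.
Note: deg(f) ≤ deg(F) = 3; strict inequality happens when F is divisible by Z (lost terms).


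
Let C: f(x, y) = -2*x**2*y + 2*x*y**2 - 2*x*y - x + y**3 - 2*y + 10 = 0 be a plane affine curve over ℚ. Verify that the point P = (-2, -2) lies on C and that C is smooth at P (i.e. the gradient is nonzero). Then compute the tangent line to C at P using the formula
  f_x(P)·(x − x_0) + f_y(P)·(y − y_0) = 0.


Tangent line at P: -5*x + 22*y + 34 = 0.

Step 1: f(-2, -2) = 0, so P lies on C.
Step 2: partial derivatives
  f_x(x, y) = -4*x*y + 2*y**2 - 2*y - 1, f_y(x, y) = -2*x**2 + 4*x*y - 2*x + 3*y**2 - 2.
  f_x(P) = -5, f_y(P) = 22 (gradient nonzero, so P is smooth).
Step 3: tangent line at P: -5·(x − -2) + 22·(y − -2) = 0.
Expanding: -5*x + 22*y + 34 = 0.


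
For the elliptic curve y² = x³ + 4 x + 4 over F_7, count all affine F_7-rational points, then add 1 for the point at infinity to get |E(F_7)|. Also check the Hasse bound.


Affine points = {(0, 2), (0, 5), (1, 3), (1, 4), (3, 1), (3, 6), (4, 0), (5, 3), (5, 4)}; affine count = 9; |E(F_7)| = 10.

Discriminant check: Δ ∝ 4a³ + 27b² = 4·4³ + 27·4² = 4·64 + 27·16 ≡ 2 (mod 7). Nonzero ⇒ E is nonsingular.
For each x ∈ F_7, compute rhs = x³ + 4·x + 4 mod 7, then count y ∈ F_7 with y² ≡ rhs.
  x = 0: rhs = 4, matching y values: 2, 5 (2 points).
  x = 1: rhs = 2, matching y values: 3, 4 (2 points).
  x = 2: rhs = 6, matching y values: none (0 points).
  x = 3: rhs = 1, matching y values: 1, 6 (2 points).
  x = 4: rhs = 0, matching y values: 0 (1 points).
  x = 5: rhs = 2, matching y values: 3, 4 (2 points).
  x = 6: rhs = 6, matching y values: none (0 points).
Total affine count: 9.
Full point count |E(F_7)| = 9 + 1 = 10.
Hasse bound: |10 − (7+1)| = |2| = 2 ≤ 2√7 ≈ 5.2915 ✓.


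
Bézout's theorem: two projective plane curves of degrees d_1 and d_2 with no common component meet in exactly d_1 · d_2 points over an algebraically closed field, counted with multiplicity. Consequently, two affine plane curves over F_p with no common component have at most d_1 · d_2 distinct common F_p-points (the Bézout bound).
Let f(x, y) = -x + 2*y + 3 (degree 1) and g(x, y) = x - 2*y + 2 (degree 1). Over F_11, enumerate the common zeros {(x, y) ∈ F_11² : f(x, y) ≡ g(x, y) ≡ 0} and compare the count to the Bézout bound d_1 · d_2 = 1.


Common zeros: ∅; count = 0; Bézout bound = 1.

deg(f) = 1, deg(g) = 1, so Bézout bound = 1.
Scan x ∈ F_11. For each x, list the y ∈ F_11 with f(x, y) ≡ 0 and those with g(x, y) ≡ 0 (mod 11); the common zeros in that column are the intersection.
  x = 0: f ≡ 0 at y ∈ {4}; g ≡ 0 at y ∈ {1}; common: ∅.
  x = 1: f ≡ 0 at y ∈ {10}; g ≡ 0 at y ∈ {7}; common: ∅.
  x = 2: f ≡ 0 at y ∈ {5}; g ≡ 0 at y ∈ {2}; common: ∅.
  x = 3: f ≡ 0 at y ∈ {0}; g ≡ 0 at y ∈ {8}; common: ∅.
  x = 4: f ≡ 0 at y ∈ {6}; g ≡ 0 at y ∈ {3}; common: ∅.
  x = 5: f ≡ 0 at y ∈ {1}; g ≡ 0 at y ∈ {9}; common: ∅.
  x = 6: f ≡ 0 at y ∈ {7}; g ≡ 0 at y ∈ {4}; common: ∅.
  x = 7: f ≡ 0 at y ∈ {2}; g ≡ 0 at y ∈ {10}; common: ∅.
  x = 8: f ≡ 0 at y ∈ {8}; g ≡ 0 at y ∈ {5}; common: ∅.
  x = 9: f ≡ 0 at y ∈ {3}; g ≡ 0 at y ∈ {0}; common: ∅.
  x = 10: f ≡ 0 at y ∈ {9}; g ≡ 0 at y ∈ {6}; common: ∅.
Collecting: common zeros = ∅, so the count is 0.
Comparison with the Bézout bound: 0 ≤ 1 = deg(f)·deg(g), as expected for curves with no common component (the affine F_11-count falls short of the bound because intersections may lie at infinity, over extension fields, or carry multiplicity).


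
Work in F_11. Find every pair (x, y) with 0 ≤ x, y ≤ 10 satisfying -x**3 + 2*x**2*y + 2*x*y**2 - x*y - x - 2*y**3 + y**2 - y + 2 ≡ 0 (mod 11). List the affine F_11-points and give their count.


Affine F_11-points: {(0, 1), (1, 0), (1, 7), (2, 1), (3, 5), (3, 10), (4, 0), (4, 5), (5, 7), (6, 0), (7, 8), (8, 7), (10, 4)}; count = 13.

For each of the 121 pairs (x, y) ∈ F_11², evaluate f(x, y) mod 11. Record the zeros.
  x = 0: [0↦2, 1↦0, 2↦10, 3↦9, 4↦7, 5↦3, 6↦7, 7↦7, 8↦2, 9↦2, 10↦6]  zeros at y ∈ {1}
  x = 1: [0↦0, 1↦1, 2↦7, 3↦6, 4↦8, 5↦1, 6↦6, 7↦0, 8↦4, 9↦6, 10↦5]  zeros at y ∈ {0, 7}
  x = 2: [0↦3, 1↦0, 2↦6, 3↦9, 4↦8, 5↦2, 6↦1, 7↦4, 8↦10, 9↦7, 10↦5]  zeros at y ∈ {1}
  x = 3: [0↦5, 1↦2, 2↦1, 3↦1, 4↦1, 5↦0, 6↦8, 7↦2, 8↦3, 9↦10, 10↦0]  zeros at y ∈ {5, 10}
  x = 4: [0↦0, 1↦1, 2↦8, 3↦9, 4↦3, 5↦0, 6↦10, 7↦10, 8↦10, 9↦9, 10↦6]  zeros at y ∈ {0, 5}
  x = 5: [0↦4, 1↦2, 2↦10, 3↦5, 4↦8, 5↦7, 6↦1, 7↦0, 8↦3, 9↦9, 10↦6]  zeros at y ∈ {7}
  x = 6: [0↦0, 1↦10, 2↦1, 3↦5, 4↦10, 5↦4, 6↦8, 7↦10, 8↦9, 9↦4, 10↦5]  zeros at y ∈ {0}
  x = 7: [0↦4, 1↦8, 2↦8, 3↦3, 4↦3, 5↦7, 6↦3, 7↦1, 8↦0, 9↦10, 10↦8]  zeros at y ∈ {8}
  x = 8: [0↦10, 1↦1, 2↦3, 3↦4, 4↦3, 5↦10, 6↦2, 7↦0, 8↦3, 9↦10, 10↦9]  zeros at y ∈ {7}
  x = 9: [0↦1, 1↦5, 2↦2, 3↦2, 4↦4, 5↦7, 6↦10, 7↦1, 8↦1, 9↦9, 10↦2]  zeros at y ∈ ∅
  x = 10: [0↦4, 1↦3, 2↦10, 3↦2, 4↦0, 5↦3, 6↦10, 7↦9, 8↦10, 9↦1, 10↦3]  zeros at y ∈ {4}
Collecting zeros: affine points = {(0, 1), (1, 0), (1, 7), (2, 1), (3, 5), (3, 10), (4, 0), (4, 5), (5, 7), (6, 0), (7, 8), (8, 7), (10, 4)}.
Total count |C(F_11)_aff| = 13.


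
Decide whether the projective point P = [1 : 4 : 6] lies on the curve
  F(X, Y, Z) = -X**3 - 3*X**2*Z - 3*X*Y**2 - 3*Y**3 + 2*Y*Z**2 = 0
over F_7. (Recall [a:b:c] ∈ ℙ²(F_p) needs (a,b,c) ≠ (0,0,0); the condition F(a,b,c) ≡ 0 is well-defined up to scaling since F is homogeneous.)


F(1,4,6) ≡ 1 (mod 7); P is NOT on the curve.

Evaluate F(1, 4, 6) term-by-term (mod 7).
  -X**3 ↦ -1·1·1·1 = -1
  -3*X**2*Z ↦ -3·1·1·6 = -18
  -3*X*Y**2 ↦ -3·1·16·1 = -48
  -3*Y**3 ↦ -3·1·64·1 = -192
  2*Y*Z**2 ↦ 2·1·4·36 = 288
Sum: F(1, 4, 6) = (-1) + (-18) + (-48) + (-192) + (288) = 29.
Reducing mod 7: 29 ≡ 1 (mod 7).
Since F(a, b, c) ≡ 1 ≠ 0 (mod 7), P does NOT lie on the curve.


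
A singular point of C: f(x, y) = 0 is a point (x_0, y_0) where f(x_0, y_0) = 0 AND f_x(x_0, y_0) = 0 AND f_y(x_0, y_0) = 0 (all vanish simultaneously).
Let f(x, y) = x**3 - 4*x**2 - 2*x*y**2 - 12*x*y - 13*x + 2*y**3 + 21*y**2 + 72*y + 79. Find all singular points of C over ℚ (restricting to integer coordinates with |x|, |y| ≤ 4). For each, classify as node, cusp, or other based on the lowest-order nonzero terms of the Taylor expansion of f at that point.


Singular points: {(1, -3)}; classification: node.

Compute partial derivatives:
  f_x = 3*x**2 - 8*x - 2*y**2 - 12*y - 13.
  f_y = -4*x*y - 12*x + 6*y**2 + 42*y + 72.
Scan x_0 ∈ {−4, ..., 4}. For each x_0, f_y(x_0, y) is a polynomial in y; find its integer roots y ∈ {−4, ..., 4}, then test f_x and f at those candidates.
  x = -4: f_y(-4, y) = 6*y**2 + 58*y + 120; vanishes at y ∈ {-3}. (-4, -3): f_x = 85 ≠ 0.
  x = -3: f_y(-3, y) = 6*y**2 + 54*y + 108; vanishes at y ∈ {-3}. (-3, -3): f_x = 56 ≠ 0.
  x = -2: f_y(-2, y) = 6*y**2 + 50*y + 96; vanishes at y ∈ {-3}. (-2, -3): f_x = 33 ≠ 0.
  x = -1: f_y(-1, y) = 6*y**2 + 46*y + 84; vanishes at y ∈ {-3}. (-1, -3): f_x = 16 ≠ 0.
  x = 0: f_y(0, y) = 6*y**2 + 42*y + 72; vanishes at y ∈ {-4, -3}. (0, -4): f_x = 3 ≠ 0; (0, -3): f_x = 5 ≠ 0.
  x = 1: f_y(1, y) = 6*y**2 + 38*y + 60; vanishes at y ∈ {-3}. (1, -3): f_x = 0, f = 0 — SINGULAR.
  x = 2: f_y(2, y) = 6*y**2 + 34*y + 48; vanishes at y ∈ {-3}. (2, -3): f_x = 1 ≠ 0.
  x = 3: f_y(3, y) = 6*y**2 + 30*y + 36; vanishes at y ∈ {-3, -2}. (3, -3): f_x = 8 ≠ 0; (3, -2): f_x = 6 ≠ 0.
  x = 4: f_y(4, y) = 6*y**2 + 26*y + 24; vanishes at y ∈ {-3}. (4, -3): f_x = 21 ≠ 0.
Only singular point on the grid: (1, -3).
Classify: substitute x = 1 + u, y = -3 + v and expand: f = u**3 - u**2 - 2*u*v**2 + 2*v**3 + v**2.
No constant or linear terms (consistent with a singular point). Quadratic part: -u**2 + v**2. Cubic part: u**3 - 2*u*v**2 + 2*v**3.
The quadratic part v**2 - u**2 = (v − u)(v + u) splits into two distinct linear factors, so there are two distinct tangent lines y − -3 = ±(x − 1) — this is a node (ordinary double point).
Classification: node.


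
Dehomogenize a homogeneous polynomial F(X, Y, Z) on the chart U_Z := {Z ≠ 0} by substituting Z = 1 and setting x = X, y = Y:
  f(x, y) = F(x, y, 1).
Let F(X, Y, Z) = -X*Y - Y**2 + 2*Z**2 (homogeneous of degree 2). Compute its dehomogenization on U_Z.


f(x, y) = -x*y - y**2 + 2

On U_Z we set Z = 1. Each monomial c·X^i·Y^j·Z^k in F becomes c·x^i·y^j·1^k = c·x^i·y^j.
Substituting Z = 1: F(X, Y, 1) = -x*y - y**2 + 2.
Note: deg(f) ≤ deg(F) = 2; strict inequality happens when F is divisible by Z (lost terms).


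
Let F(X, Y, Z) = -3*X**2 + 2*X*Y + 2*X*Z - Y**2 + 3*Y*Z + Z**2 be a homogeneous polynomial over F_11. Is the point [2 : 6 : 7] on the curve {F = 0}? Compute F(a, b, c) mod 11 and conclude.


F(2,6,7) ≡ 3 (mod 11); P is NOT on the curve.

Evaluate F(2, 6, 7) term-by-term (mod 11).
  -3*X**2 ↦ -3·4·1·1 = -12
  2*X*Y ↦ 2·2·6·1 = 24
  2*X*Z ↦ 2·2·1·7 = 28
  -Y**2 ↦ -1·1·36·1 = -36
  3*Y*Z ↦ 3·1·6·7 = 126
  Z**2 ↦ 1·1·1·49 = 49
Sum: F(2, 6, 7) = (-12) + (24) + (28) + (-36) + (126) + (49) = 179.
Reducing mod 11: 179 ≡ 3 (mod 11).
Since F(a, b, c) ≡ 3 ≠ 0 (mod 11), P does NOT lie on the curve.


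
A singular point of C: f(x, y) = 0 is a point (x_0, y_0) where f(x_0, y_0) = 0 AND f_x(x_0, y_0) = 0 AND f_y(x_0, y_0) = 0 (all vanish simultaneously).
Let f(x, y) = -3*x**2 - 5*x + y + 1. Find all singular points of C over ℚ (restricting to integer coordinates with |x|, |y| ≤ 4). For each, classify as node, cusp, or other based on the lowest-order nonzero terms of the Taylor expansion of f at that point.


No singular points in the scanned grid; C is smooth there.

Compute partial derivatives:
  f_x = -6*x - 5.
  f_y = 1.
f_y = 1 is a nonzero constant, so f_y never vanishes: no point (x, y) can satisfy f = f_x = f_y = 0. In particular no (x, y) ∈ {−4, ..., 4}² is singular; the curve is smooth.


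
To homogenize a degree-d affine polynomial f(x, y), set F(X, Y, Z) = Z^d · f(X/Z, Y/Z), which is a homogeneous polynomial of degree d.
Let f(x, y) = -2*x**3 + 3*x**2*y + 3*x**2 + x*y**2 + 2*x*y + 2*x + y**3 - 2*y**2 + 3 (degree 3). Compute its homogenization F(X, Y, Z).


F(X, Y, Z) = -2*X**3 + 3*X**2*Y + 3*X**2*Z + X*Y**2 + 2*X*Y*Z + 2*X*Z**2 + Y**3 - 2*Y**2*Z + 3*Z**3

deg(f) = 3.
Substitute x = X/Z, y = Y/Z into f, then multiply by Z^3.
  monomial -2·x^3·y^0 ↦ -2·X^3·Y^0·Z^0.
  monomial 3·x^2·y^1 ↦ 3·X^2·Y^1·Z^0.
  monomial 3·x^2·y^0 ↦ 3·X^2·Y^0·Z^1.
  monomial 1·x^1·y^2 ↦ 1·X^1·Y^2·Z^0.
  monomial 2·x^1·y^1 ↦ 2·X^1·Y^1·Z^1.
  monomial 2·x^1·y^0 ↦ 2·X^1·Y^0·Z^2.
  monomial 1·x^0·y^3 ↦ 1·X^0·Y^3·Z^0.
  monomial -2·x^0·y^2 ↦ -2·X^0·Y^2·Z^1.
  monomial 3·x^0·y^0 ↦ 3·X^0·Y^0·Z^3.
Collecting: F(X, Y, Z) = -2*X**3 + 3*X**2*Y + 3*X**2*Z + X*Y**2 + 2*X*Y*Z + 2*X*Z**2 + Y**3 - 2*Y**2*Z + 3*Z**3.


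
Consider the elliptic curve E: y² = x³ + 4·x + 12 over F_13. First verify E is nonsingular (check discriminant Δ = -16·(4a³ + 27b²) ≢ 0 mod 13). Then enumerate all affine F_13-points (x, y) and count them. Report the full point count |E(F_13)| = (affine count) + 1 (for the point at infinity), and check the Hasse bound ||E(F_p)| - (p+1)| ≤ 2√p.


Affine points = {(0, 5), (0, 8), (1, 2), (1, 11), (3, 5), (3, 8), (4, 1), (4, 12), (5, 1), (5, 12), (8, 6), (8, 7), (9, 6), (9, 7), (10, 5), (10, 8), (11, 3), (11, 10)}; affine count = 18; |E(F_13)| = 19.

Discriminant check: Δ ∝ 4a³ + 27b² = 4·4³ + 27·12² = 4·64 + 27·144 ≡ 10 (mod 13). Nonzero ⇒ E is nonsingular.
For each x ∈ F_13, compute rhs = x³ + 4·x + 12 mod 13, then count y ∈ F_13 with y² ≡ rhs.
  x = 0: rhs = 12, matching y values: 5, 8 (2 points).
  x = 1: rhs = 4, matching y values: 2, 11 (2 points).
  x = 2: rhs = 2, matching y values: none (0 points).
  x = 3: rhs = 12, matching y values: 5, 8 (2 points).
  x = 4: rhs = 1, matching y values: 1, 12 (2 points).
  x = 5: rhs = 1, matching y values: 1, 12 (2 points).
  x = 6: rhs = 5, matching y values: none (0 points).
  x = 7: rhs = 6, matching y values: none (0 points).
  x = 8: rhs = 10, matching y values: 6, 7 (2 points).
  x = 9: rhs = 10, matching y values: 6, 7 (2 points).
  x = 10: rhs = 12, matching y values: 5, 8 (2 points).
  x = 11: rhs = 9, matching y values: 3, 10 (2 points).
  x = 12: rhs = 7, matching y values: none (0 points).
Total affine count: 18.
Full point count |E(F_13)| = 18 + 1 = 19.
Hasse bound: |19 − (13+1)| = |5| = 5 ≤ 2√13 ≈ 7.2111 ✓.


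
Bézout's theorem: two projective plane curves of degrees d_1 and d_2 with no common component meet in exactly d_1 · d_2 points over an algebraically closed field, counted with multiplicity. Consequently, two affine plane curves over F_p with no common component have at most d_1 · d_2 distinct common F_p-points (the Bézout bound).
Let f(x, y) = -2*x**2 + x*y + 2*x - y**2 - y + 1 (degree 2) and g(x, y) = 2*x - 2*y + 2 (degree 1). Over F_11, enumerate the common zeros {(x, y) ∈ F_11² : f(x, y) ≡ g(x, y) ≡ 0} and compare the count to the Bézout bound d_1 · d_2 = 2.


Common zeros: {(4, 5), (7, 8)}; count = 2; Bézout bound = 2.

deg(f) = 2, deg(g) = 1, so Bézout bound = 2.
Scan x ∈ F_11. For each x, list the y ∈ F_11 with f(x, y) ≡ 0 and those with g(x, y) ≡ 0 (mod 11); the common zeros in that column are the intersection.
  x = 0: f ≡ 0 at y ∈ {3, 7}; g ≡ 0 at y ∈ {1}; common: ∅.
  x = 1: f ≡ 0 at y ∈ {1, 10}; g ≡ 0 at y ∈ {2}; common: ∅.
  x = 2: f ≡ 0 at y ∈ {6}; g ≡ 0 at y ∈ {3}; common: ∅.
  x = 3: f ≡ 0 at y ∈ {0, 2}; g ≡ 0 at y ∈ {4}; common: ∅.
  x = 4: f ≡ 0 at y ∈ {5, 9}; g ≡ 0 at y ∈ {5}; common: {5}.
  x = 5: f ≡ 0 at y ∈ {5, 10}; g ≡ 0 at y ∈ {6}; common: ∅.
  x = 6: f ≡ 0 at y ∈ {1, 4}; g ≡ 0 at y ∈ {7}; common: ∅.
  x = 7: f ≡ 0 at y ∈ {8, 9}; g ≡ 0 at y ∈ {8}; common: {8}.
  x = 8: f ≡ 0 at y ∈ {3, 4}; g ≡ 0 at y ∈ {9}; common: ∅.
  x = 9: f ≡ 0 at y ∈ {0, 8}; g ≡ 0 at y ∈ {10}; common: ∅.
  x = 10: f ≡ 0 at y ∈ {2, 7}; g ≡ 0 at y ∈ {0}; common: ∅.
Collecting: common zeros = {(4, 5), (7, 8)}, so the count is 2.
Comparison with the Bézout bound: 2 ≤ 2 = deg(f)·deg(g), as expected for curves with no common component (the bound is attained).


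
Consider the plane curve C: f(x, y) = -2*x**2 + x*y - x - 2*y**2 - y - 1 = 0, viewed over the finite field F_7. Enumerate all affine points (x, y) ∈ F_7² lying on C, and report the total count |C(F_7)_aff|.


Affine F_7-points: {(0, 5), (2, 5), (2, 6), (4, 6), (5, 0), (5, 2), (6, 2), (6, 4)}; count = 8.

For each of the 49 pairs (x, y) ∈ F_7², evaluate f(x, y) mod 7. Record the zeros.
  x = 0: [0↦6, 1↦3, 2↦3, 3↦6, 4↦5, 5↦0, 6↦5]  zeros at y ∈ {5}
  x = 1: [0↦3, 1↦1, 2↦2, 3↦6, 4↦6, 5↦2, 6↦1]  zeros at y ∈ ∅
  x = 2: [0↦3, 1↦2, 2↦4, 3↦2, 4↦3, 5↦0, 6↦0]  zeros at y ∈ {5, 6}
  x = 3: [0↦6, 1↦6, 2↦2, 3↦1, 4↦3, 5↦1, 6↦2]  zeros at y ∈ ∅
  x = 4: [0↦5, 1↦6, 2↦3, 3↦3, 4↦6, 5↦5, 6↦0]  zeros at y ∈ {6}
  x = 5: [0↦0, 1↦2, 2↦0, 3↦1, 4↦5, 5↦5, 6↦1]  zeros at y ∈ {0, 2}
  x = 6: [0↦5, 1↦1, 2↦0, 3↦2, 4↦0, 5↦1, 6↦5]  zeros at y ∈ {2, 4}
Collecting zeros: affine points = {(0, 5), (2, 5), (2, 6), (4, 6), (5, 0), (5, 2), (6, 2), (6, 4)}.
Total count |C(F_7)_aff| = 8.


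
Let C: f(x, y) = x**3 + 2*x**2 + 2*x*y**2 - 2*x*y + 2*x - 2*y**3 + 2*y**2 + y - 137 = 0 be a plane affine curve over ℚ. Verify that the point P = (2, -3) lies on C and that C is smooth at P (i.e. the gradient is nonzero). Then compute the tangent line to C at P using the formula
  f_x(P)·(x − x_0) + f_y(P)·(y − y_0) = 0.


Tangent line at P: 46*x - 93*y - 371 = 0.

Step 1: f(2, -3) = 0, so P lies on C.
Step 2: partial derivatives
  f_x(x, y) = 3*x**2 + 4*x + 2*y**2 - 2*y + 2, f_y(x, y) = 4*x*y - 2*x - 6*y**2 + 4*y + 1.
  f_x(P) = 46, f_y(P) = -93 (gradient nonzero, so P is smooth).
Step 3: tangent line at P: 46·(x − 2) + -93·(y − -3) = 0.
Expanding: 46*x - 93*y - 371 = 0.


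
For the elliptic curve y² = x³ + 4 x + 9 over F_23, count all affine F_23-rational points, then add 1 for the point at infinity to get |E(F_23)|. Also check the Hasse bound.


Affine points = {(0, 3), (0, 20), (2, 5), (2, 18), (3, 5), (3, 18), (5, 4), (5, 19), (7, 9), (7, 14), (8, 1), (8, 22), (11, 2), (11, 21), (13, 2), (13, 21), (14, 7), (14, 16), (16, 11), (16, 12), (18, 5), (18, 18), (20, 4), (20, 19), (21, 4), (21, 19), (22, 2), (22, 21)}; affine count = 28; |E(F_23)| = 29.

Discriminant check: Δ ∝ 4a³ + 27b² = 4·4³ + 27·9² = 4·64 + 27·81 ≡ 5 (mod 23). Nonzero ⇒ E is nonsingular.
For each x ∈ F_23, compute rhs = x³ + 4·x + 9 mod 23, then count y ∈ F_23 with y² ≡ rhs.
  x = 0: rhs = 9, matching y values: 3, 20 (2 points).
  x = 1: rhs = 14, matching y values: none (0 points).
  x = 2: rhs = 2, matching y values: 5, 18 (2 points).
  x = 3: rhs = 2, matching y values: 5, 18 (2 points).
  x = 4: rhs = 20, matching y values: none (0 points).
  x = 5: rhs = 16, matching y values: 4, 19 (2 points).
  x = 6: rhs = 19, matching y values: none (0 points).
  x = 7: rhs = 12, matching y values: 9, 14 (2 points).
  x = 8: rhs = 1, matching y values: 1, 22 (2 points).
  x = 9: rhs = 15, matching y values: none (0 points).
  x = 10: rhs = 14, matching y values: none (0 points).
  x = 11: rhs = 4, matching y values: 2, 21 (2 points).
  x = 12: rhs = 14, matching y values: none (0 points).
  x = 13: rhs = 4, matching y values: 2, 21 (2 points).
  x = 14: rhs = 3, matching y values: 7, 16 (2 points).
  x = 15: rhs = 17, matching y values: none (0 points).
  x = 16: rhs = 6, matching y values: 11, 12 (2 points).
  x = 17: rhs = 22, matching y values: none (0 points).
  x = 18: rhs = 2, matching y values: 5, 18 (2 points).
  x = 19: rhs = 21, matching y values: none (0 points).
  x = 20: rhs = 16, matching y values: 4, 19 (2 points).
  x = 21: rhs = 16, matching y values: 4, 19 (2 points).
  x = 22: rhs = 4, matching y values: 2, 21 (2 points).
Total affine count: 28.
Full point count |E(F_23)| = 28 + 1 = 29.
Hasse bound: |29 − (23+1)| = |5| = 5 ≤ 2√23 ≈ 9.5917 ✓.
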